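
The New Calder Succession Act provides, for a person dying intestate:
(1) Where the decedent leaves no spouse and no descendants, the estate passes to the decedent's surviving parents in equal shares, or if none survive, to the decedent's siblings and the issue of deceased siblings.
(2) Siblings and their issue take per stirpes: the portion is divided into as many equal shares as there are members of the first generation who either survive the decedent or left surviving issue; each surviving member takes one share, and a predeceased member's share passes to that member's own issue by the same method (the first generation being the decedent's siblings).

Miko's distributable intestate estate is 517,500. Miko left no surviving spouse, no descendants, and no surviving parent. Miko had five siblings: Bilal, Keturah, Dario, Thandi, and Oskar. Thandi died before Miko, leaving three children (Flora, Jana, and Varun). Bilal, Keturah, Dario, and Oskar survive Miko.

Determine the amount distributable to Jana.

The entire 517,500 passes to the siblings and their issue.
That amount (517,500) is divided into 5 shares of 103,500: Bilal, Keturah, Dario, and Oskar each take 103,500; Thandi's 103,500 share passes to Thandi's issue.
Thandi's share (103,500) is divided into 3 shares of 34,500: Flora, Jana, and Varun each take 34,500.

Jana receives 34,500.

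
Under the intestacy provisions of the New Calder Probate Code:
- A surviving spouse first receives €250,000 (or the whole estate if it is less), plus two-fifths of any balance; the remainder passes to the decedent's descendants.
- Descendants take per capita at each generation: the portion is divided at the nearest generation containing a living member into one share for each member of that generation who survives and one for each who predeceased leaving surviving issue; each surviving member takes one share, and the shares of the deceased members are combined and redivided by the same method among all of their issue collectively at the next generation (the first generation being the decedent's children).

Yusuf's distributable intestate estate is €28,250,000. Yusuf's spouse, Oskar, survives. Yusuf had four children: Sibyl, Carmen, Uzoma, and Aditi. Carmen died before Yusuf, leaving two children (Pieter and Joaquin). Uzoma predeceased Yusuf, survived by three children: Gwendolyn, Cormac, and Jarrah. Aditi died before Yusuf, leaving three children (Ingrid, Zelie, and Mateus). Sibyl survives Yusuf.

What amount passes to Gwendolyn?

Gwendolyn receives €1,575,000.

Oskar first takes €250,000, leaving a balance of €28,000,000. Oskar then takes two-fifths of the balance (€11,200,000), for a total of €11,450,000. The remaining €16,800,000 passes to the descendants.
The descendants' portion (€16,800,000) is divided at the children's generation into 4 shares of €4,200,000. Sibyl takes €4,200,000. The 3 shares of the deceased (Carmen, Uzoma, and Aditi) are combined into a pool of €12,600,000.
That pool (€12,600,000) is divided at the grandchildren's generation equally among Pieter, Joaquin, Gwendolyn, Cormac, Jarrah, Ingrid, Zelie, and Mateus: €1,575,000 each.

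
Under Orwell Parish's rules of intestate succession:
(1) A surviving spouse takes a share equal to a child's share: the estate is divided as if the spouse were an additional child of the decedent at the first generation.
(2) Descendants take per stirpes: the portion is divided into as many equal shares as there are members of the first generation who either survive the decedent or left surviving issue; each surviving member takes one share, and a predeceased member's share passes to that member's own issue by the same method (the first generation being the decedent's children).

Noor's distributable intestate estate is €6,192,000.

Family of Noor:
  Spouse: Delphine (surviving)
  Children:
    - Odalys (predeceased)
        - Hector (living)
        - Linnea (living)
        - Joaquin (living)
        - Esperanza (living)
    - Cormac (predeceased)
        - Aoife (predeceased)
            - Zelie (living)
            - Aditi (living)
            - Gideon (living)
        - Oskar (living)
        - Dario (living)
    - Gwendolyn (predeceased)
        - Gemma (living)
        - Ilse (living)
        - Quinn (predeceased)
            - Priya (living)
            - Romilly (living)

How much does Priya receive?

Priya receives €258,000.

The spouse counts as an additional share at the children's level, so there are 4 primary shares of €1,548,000. Delphine takes one such share (€1,548,000).
The children's combined portion (€4,644,000) is divided into 3 shares of €1,548,000: Odalys's €1,548,000 share passes to Odalys's issue; Cormac's €1,548,000 share passes to Cormac's issue; Gwendolyn's €1,548,000 share passes to Gwendolyn's issue.
Odalys's share (€1,548,000) is divided into 4 shares of €387,000: Hector, Linnea, Joaquin, and Esperanza each take €387,000.
Cormac's share (€1,548,000) is divided into 3 shares of €516,000: Oskar and Dario each take €516,000; Aoife's €516,000 share passes to Aoife's issue.
Aoife's share (€516,000) is divided into 3 shares of €172,000: Zelie, Aditi, and Gideon each take €172,000.
Gwendolyn's share (€1,548,000) is divided into 3 shares of €516,000: Gemma and Ilse each take €516,000; Quinn's €516,000 share passes to Quinn's issue.
Quinn's share (€516,000) is divided into 2 shares of €258,000: Priya and Romilly each take €258,000.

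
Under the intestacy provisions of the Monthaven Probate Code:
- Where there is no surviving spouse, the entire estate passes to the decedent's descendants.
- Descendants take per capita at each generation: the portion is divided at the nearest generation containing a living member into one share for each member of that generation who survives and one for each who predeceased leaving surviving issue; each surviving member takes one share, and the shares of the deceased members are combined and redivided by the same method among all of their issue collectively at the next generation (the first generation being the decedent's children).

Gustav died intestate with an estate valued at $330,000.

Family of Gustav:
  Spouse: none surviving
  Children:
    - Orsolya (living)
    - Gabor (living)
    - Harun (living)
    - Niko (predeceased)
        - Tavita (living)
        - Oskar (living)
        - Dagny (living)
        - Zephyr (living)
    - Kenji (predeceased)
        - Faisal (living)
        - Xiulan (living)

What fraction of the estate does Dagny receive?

Dagny receives 1/15 of the estate.

The entire $330,000 passes to the descendants.
That amount ($330,000) is divided at the children's generation into 5 shares of $66,000. Orsolya, Gabor, and Harun each take $66,000. The 2 shares of the deceased (Niko and Kenji) are combined into a pool of $132,000.
That pool ($132,000) is divided at the grandchildren's generation equally among Tavita, Oskar, Dagny, Zephyr, Faisal, and Xiulan: $22,000 each.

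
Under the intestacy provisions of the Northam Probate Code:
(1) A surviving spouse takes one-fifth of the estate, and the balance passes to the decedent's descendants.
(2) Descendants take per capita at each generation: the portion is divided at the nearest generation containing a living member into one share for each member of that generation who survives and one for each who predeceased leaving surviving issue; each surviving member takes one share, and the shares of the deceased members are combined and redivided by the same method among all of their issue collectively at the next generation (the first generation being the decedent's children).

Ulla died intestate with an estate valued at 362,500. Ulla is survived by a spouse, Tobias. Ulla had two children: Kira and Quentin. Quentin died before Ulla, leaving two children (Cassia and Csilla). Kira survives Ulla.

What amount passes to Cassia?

Tobias takes one-fifth of 362,500 = 72,500. The remaining 290,000 passes to the descendants.
The descendants' portion (290,000) is divided at the children's generation into 2 shares of 145,000. Kira takes 145,000. The remaining share for the deceased Quentin (145,000) is carried to the next generation.
That pool (145,000) is divided at the grandchildren's generation equally among Cassia and Csilla: 72,500 each.

Cassia receives 72,500.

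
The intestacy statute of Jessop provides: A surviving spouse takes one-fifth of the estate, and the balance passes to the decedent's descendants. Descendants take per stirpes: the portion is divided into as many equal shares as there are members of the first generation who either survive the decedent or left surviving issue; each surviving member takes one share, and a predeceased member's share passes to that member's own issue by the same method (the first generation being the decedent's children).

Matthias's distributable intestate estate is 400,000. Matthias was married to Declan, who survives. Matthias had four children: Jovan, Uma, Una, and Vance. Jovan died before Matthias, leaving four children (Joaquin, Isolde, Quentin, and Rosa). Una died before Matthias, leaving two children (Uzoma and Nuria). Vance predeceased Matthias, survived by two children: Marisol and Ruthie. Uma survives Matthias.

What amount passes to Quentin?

Declan takes one-fifth of 400,000 = 80,000. The remaining 320,000 passes to the descendants.
The descendants' portion (320,000) is divided into 4 shares of 80,000: Uma takes 80,000; Jovan's 80,000 share passes to Jovan's issue; Una's 80,000 share passes to Una's issue; Vance's 80,000 share passes to Vance's issue.
Jovan's share (80,000) is divided into 4 shares of 20,000: Joaquin, Isolde, Quentin, and Rosa each take 20,000.
Una's share (80,000) is divided into 2 shares of 40,000: Uzoma and Nuria each take 40,000.
Vance's share (80,000) is divided into 2 shares of 40,000: Marisol and Ruthie each take 40,000.

Quentin receives 20,000.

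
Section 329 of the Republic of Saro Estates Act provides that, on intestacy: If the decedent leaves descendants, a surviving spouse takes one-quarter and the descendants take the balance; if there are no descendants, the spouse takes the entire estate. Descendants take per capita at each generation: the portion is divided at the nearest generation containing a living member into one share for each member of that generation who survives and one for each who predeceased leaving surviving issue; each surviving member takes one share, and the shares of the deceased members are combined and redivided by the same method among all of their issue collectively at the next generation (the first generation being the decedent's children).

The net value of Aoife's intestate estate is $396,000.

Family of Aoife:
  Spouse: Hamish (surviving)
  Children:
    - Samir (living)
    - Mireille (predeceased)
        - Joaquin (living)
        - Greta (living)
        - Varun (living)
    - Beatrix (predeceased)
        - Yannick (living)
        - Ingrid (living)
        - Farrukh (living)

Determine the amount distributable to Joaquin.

Joaquin receives $33,000.

Hamish takes one-quarter of $396,000 = $99,000. The remaining $297,000 passes to the descendants.
The descendants' portion ($297,000) is divided at the children's generation into 3 shares of $99,000. Samir takes $99,000. The 2 shares of the deceased (Mireille and Beatrix) are combined into a pool of $198,000.
That pool ($198,000) is divided at the grandchildren's generation equally among Joaquin, Greta, Varun, Yannick, Ingrid, and Farrukh: $33,000 each.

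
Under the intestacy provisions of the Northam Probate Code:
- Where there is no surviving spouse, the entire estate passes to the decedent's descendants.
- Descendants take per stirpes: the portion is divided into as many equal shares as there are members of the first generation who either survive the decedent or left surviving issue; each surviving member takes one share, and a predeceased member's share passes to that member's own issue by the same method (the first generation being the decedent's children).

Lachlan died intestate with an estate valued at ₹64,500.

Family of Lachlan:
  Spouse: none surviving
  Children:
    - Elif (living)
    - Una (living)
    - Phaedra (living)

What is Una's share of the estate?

The entire ₹64,500 passes to the descendants.
That amount (₹64,500) is divided into 3 shares of ₹21,500: Elif, Una, and Phaedra each take ₹21,500.

Una receives ₹21,500.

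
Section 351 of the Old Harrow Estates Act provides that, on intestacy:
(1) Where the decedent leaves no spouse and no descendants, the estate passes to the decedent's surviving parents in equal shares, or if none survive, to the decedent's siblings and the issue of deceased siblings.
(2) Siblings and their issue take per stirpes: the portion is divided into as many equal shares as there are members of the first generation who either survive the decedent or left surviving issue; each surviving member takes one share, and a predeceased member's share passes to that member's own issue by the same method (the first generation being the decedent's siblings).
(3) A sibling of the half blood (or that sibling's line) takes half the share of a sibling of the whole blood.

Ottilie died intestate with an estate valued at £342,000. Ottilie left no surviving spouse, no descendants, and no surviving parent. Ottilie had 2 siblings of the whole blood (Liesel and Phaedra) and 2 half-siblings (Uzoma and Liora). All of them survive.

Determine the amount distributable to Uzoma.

Uzoma receives £57,000.

The entire £342,000 passes to the siblings and their issue.
Counting each half-blood sibling's line as half a unit, there are 3 units in £342,000, so one unit is £114,000. Whole-blood lines (Liesel and Phaedra) take £114,000 each; half-blood lines (Uzoma and Liora) take £57,000 each.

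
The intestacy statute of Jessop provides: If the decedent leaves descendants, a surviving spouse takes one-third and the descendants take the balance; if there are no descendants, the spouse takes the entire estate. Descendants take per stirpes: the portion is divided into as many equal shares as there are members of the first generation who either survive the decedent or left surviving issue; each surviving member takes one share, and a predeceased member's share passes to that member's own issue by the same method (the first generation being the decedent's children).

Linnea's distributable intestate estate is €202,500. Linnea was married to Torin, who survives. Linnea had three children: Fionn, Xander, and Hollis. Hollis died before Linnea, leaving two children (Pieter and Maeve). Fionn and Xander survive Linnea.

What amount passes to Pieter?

Pieter receives €22,500.

Torin takes one-third of €202,500 = €67,500. The remaining €135,000 passes to the descendants.
The descendants' portion (€135,000) is divided into 3 shares of €45,000: Fionn and Xander each take €45,000; Hollis's €45,000 share passes to Hollis's issue.
Hollis's share (€45,000) is divided into 2 shares of €22,500: Pieter and Maeve each take €22,500.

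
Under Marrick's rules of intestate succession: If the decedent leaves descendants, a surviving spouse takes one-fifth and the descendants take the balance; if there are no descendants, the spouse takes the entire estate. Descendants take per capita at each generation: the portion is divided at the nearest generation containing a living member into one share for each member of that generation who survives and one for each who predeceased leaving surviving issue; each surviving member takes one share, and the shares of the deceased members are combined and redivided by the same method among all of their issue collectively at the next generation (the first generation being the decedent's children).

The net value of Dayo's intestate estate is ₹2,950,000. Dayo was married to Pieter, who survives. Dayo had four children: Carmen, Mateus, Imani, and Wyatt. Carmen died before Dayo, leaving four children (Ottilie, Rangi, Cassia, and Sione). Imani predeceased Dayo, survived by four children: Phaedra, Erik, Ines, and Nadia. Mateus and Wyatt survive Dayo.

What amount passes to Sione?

Sione receives ₹147,500.

Pieter takes one-fifth of ₹2,950,000 = ₹590,000. The remaining ₹2,360,000 passes to the descendants.
The descendants' portion (₹2,360,000) is divided at the children's generation into 4 shares of ₹590,000. Mateus and Wyatt each take ₹590,000. The 2 shares of the deceased (Carmen and Imani) are combined into a pool of ₹1,180,000.
That pool (₹1,180,000) is divided at the grandchildren's generation equally among Ottilie, Rangi, Cassia, Sione, Phaedra, Erik, Ines, and Nadia: ₹147,500 each.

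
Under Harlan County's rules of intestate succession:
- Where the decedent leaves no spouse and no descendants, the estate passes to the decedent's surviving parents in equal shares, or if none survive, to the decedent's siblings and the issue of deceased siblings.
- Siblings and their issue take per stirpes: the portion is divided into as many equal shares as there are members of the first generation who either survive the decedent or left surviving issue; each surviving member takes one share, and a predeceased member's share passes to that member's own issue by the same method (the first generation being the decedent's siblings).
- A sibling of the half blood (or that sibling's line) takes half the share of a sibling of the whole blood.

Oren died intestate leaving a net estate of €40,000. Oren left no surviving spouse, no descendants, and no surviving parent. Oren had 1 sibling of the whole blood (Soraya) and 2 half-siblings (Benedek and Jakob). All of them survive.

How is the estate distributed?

Benedek: €10,000; Soraya: €20,000; Jakob: €10,000

The entire €40,000 passes to the siblings and their issue.
Counting each half-blood sibling's line as half a unit, there are 2 units in €40,000, so one unit is €20,000. Whole-blood lines (Soraya) take €20,000 each; half-blood lines (Benedek and Jakob) take €10,000 each.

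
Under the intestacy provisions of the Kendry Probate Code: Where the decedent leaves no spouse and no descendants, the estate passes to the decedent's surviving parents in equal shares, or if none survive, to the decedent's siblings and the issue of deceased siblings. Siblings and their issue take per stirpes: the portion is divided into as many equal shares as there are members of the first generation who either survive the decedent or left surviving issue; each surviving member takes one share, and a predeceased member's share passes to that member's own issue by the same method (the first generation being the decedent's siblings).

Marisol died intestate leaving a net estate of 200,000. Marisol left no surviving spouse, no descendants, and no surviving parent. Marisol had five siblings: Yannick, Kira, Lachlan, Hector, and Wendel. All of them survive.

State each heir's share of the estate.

Yannick: 40,000; Kira: 40,000; Lachlan: 40,000; Hector: 40,000; Wendel: 40,000

The entire 200,000 passes to the siblings and their issue.
That amount (200,000) is divided into 5 shares of 40,000: Yannick, Kira, Lachlan, Hector, and Wendel each take 40,000.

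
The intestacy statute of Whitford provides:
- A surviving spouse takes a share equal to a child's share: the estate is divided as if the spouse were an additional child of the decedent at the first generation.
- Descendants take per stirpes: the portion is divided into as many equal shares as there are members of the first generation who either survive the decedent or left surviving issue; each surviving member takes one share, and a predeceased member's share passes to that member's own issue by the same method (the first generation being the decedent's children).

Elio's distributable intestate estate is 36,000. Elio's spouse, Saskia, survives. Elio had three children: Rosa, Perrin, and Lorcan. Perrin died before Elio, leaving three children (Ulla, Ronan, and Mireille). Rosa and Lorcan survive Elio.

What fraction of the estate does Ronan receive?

The spouse counts as an additional share at the children's level, so there are 4 primary shares of 9,000. Saskia takes one such share (9,000).
The children's combined portion (27,000) is divided into 3 shares of 9,000: Rosa and Lorcan each take 9,000; Perrin's 9,000 share passes to Perrin's issue.
Perrin's share (9,000) is divided into 3 shares of 3,000: Ulla, Ronan, and Mireille each take 3,000.

Ronan receives 1/12 of the estate.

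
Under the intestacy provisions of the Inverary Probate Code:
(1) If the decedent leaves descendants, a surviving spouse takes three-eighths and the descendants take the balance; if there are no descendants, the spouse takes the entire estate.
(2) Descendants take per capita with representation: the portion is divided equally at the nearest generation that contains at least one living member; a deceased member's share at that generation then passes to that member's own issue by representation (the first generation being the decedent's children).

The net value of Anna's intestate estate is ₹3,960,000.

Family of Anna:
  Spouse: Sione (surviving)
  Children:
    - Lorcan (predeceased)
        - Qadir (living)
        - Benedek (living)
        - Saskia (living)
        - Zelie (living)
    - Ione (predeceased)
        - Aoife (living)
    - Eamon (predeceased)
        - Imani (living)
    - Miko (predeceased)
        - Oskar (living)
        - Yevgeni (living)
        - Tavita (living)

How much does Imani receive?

Imani receives ₹275,000.

Sione takes three-eighths of ₹3,960,000 = ₹1,485,000. The remaining ₹2,475,000 passes to the descendants.
No child survives, so the initial division is made at the grandchildren's generation.
The descendants' portion (₹2,475,000) is divided into 9 shares of ₹275,000: Qadir, Benedek, Saskia, Zelie, Aoife, Imani, Oskar, Yevgeni, and Tavita each take ₹275,000.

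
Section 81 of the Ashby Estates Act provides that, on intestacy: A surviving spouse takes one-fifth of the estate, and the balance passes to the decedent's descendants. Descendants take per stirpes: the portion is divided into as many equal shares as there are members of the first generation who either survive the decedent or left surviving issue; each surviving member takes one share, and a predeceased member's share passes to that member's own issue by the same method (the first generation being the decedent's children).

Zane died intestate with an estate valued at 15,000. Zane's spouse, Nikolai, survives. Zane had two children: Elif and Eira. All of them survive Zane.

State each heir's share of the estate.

Nikolai: 3,000; Elif: 6,000; Eira: 6,000

Nikolai takes one-fifth of 15,000 = 3,000. The remaining 12,000 passes to the descendants.
The descendants' portion (12,000) is divided into 2 shares of 6,000: Elif and Eira each take 6,000.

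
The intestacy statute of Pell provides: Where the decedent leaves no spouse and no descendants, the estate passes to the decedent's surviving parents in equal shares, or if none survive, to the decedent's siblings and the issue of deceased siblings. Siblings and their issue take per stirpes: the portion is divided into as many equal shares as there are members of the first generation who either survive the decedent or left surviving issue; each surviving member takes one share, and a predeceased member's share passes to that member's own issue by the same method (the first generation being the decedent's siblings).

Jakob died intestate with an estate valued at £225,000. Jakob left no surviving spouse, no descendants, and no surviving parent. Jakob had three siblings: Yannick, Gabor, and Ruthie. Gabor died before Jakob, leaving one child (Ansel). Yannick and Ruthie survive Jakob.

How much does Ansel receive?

The entire £225,000 passes to the siblings and their issue.
That amount (£225,000) is divided into 3 shares of £75,000: Yannick and Ruthie each take £75,000; Gabor's £75,000 share passes to Gabor's issue.
Gabor's share (£75,000) passes entirely to Ansel.

Ansel receives £75,000.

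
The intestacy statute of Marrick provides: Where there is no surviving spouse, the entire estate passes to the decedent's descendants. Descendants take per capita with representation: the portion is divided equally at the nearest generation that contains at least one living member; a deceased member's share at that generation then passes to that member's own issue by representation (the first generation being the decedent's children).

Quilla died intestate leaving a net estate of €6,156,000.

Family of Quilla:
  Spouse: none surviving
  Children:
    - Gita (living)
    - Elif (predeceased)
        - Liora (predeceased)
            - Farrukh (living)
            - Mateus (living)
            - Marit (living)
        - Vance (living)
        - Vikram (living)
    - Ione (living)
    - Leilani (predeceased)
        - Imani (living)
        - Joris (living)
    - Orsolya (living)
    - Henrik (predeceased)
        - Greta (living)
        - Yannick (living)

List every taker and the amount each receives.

The entire €6,156,000 passes to the descendants.
That amount (€6,156,000) is divided into 6 shares of €1,026,000: Gita, Ione, and Orsolya each take €1,026,000; Elif's €1,026,000 share passes to Elif's issue; Leilani's €1,026,000 share passes to Leilani's issue; Henrik's €1,026,000 share passes to Henrik's issue.
Elif's share (€1,026,000) is divided into 3 shares of €342,000: Vance and Vikram each take €342,000; Liora's €342,000 share passes to Liora's issue.
Liora's share (€342,000) is divided into 3 shares of €114,000: Farrukh, Mateus, and Marit each take €114,000.
Leilani's share (€1,026,000) is divided into 2 shares of €513,000: Imani and Joris each take €513,000.
Henrik's share (€1,026,000) is divided into 2 shares of €513,000: Greta and Yannick each take €513,000.

Gita: €1,026,000; Farrukh: €114,000; Mateus: €114,000; Marit: €114,000; Vance: €342,000; Vikram: €342,000; Ione: €1,026,000; Imani: €513,000; Joris: €513,000; Orsolya: €1,026,000; Greta: €513,000; Yannick: €513,000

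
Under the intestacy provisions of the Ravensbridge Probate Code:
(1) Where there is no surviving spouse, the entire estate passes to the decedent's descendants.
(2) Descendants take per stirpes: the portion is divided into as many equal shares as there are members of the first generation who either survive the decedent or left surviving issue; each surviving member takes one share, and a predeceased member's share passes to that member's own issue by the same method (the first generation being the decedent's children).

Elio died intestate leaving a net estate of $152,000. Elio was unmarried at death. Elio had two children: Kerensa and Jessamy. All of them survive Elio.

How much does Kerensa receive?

Kerensa receives $76,000.

The entire $152,000 passes to the descendants.
That amount ($152,000) is divided into 2 shares of $76,000: Kerensa and Jessamy each take $76,000.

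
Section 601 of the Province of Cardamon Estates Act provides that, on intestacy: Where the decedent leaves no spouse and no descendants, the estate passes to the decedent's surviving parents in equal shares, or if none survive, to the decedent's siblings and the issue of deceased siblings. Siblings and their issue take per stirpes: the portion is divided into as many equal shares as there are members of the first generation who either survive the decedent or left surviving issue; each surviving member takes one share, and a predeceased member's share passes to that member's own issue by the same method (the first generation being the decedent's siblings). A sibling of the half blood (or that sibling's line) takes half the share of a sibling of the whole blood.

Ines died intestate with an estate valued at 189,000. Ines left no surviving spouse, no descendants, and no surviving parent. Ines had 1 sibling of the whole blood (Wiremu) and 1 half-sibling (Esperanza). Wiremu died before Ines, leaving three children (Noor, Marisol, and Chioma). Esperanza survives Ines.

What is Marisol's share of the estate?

Marisol receives 42,000.

The entire 189,000 passes to the siblings and their issue.
Counting each half-blood sibling's line as half a unit, there are 3/2 units in 189,000, so one unit is 126,000. Whole-blood lines (Wiremu) take 126,000 each; half-blood lines (Esperanza) take 63,000 each.
Wiremu's share (126,000) is divided into 3 shares of 42,000: Noor, Marisol, and Chioma each take 42,000.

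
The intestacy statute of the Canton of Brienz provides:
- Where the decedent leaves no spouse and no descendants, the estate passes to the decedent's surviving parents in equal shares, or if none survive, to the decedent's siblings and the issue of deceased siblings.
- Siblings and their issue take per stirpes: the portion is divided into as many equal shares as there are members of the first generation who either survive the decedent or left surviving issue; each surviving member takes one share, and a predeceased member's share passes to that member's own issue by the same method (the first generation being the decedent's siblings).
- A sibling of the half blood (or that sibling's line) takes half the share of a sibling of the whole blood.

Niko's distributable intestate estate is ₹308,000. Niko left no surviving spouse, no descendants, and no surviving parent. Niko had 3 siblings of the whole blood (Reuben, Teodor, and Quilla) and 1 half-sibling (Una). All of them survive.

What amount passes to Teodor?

The entire ₹308,000 passes to the siblings and their issue.
Counting each half-blood sibling's line as half a unit, there are 7/2 units in ₹308,000, so one unit is ₹88,000. Whole-blood lines (Reuben, Teodor, and Quilla) take ₹88,000 each; half-blood lines (Una) take ₹44,000 each.

Teodor receives ₹88,000.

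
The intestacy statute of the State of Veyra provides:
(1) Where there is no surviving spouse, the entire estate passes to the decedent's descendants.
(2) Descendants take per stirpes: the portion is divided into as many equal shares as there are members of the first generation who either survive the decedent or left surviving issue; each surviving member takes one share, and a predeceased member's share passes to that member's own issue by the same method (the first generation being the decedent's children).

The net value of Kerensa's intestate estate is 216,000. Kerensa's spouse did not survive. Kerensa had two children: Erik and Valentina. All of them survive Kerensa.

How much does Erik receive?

The entire 216,000 passes to the descendants.
That amount (216,000) is divided into 2 shares of 108,000: Erik and Valentina each take 108,000.

Erik receives 108,000.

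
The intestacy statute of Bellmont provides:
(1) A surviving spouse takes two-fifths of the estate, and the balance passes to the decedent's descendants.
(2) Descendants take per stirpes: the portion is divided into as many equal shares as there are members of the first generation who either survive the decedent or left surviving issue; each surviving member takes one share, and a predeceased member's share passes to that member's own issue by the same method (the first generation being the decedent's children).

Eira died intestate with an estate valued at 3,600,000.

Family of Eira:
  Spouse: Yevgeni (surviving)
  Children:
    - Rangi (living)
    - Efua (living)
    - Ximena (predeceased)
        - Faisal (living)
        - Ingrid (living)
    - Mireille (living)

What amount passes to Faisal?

Yevgeni takes two-fifths of 3,600,000 = 1,440,000. The remaining 2,160,000 passes to the descendants.
The descendants' portion (2,160,000) is divided into 4 shares of 540,000: Rangi, Efua, and Mireille each take 540,000; Ximena's 540,000 share passes to Ximena's issue.
Ximena's share (540,000) is divided into 2 shares of 270,000: Faisal and Ingrid each take 270,000.

Faisal receives 270,000.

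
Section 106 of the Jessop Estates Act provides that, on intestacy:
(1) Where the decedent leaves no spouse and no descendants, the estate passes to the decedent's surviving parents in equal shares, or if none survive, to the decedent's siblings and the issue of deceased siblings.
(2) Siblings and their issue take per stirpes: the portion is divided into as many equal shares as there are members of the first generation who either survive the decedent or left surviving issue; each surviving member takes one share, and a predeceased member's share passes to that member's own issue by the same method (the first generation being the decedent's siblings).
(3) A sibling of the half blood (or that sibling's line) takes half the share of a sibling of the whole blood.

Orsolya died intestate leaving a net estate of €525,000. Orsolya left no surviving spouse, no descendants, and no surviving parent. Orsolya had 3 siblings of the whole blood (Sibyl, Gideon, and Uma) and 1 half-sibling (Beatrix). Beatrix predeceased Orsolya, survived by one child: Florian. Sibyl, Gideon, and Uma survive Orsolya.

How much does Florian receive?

Florian receives €75,000.

The entire €525,000 passes to the siblings and their issue.
Counting each half-blood sibling's line as half a unit, there are 7/2 units in €525,000, so one unit is €150,000. Whole-blood lines (Sibyl, Gideon, and Uma) take €150,000 each; half-blood lines (Beatrix) take €75,000 each.
Beatrix's share (€75,000) passes entirely to Florian.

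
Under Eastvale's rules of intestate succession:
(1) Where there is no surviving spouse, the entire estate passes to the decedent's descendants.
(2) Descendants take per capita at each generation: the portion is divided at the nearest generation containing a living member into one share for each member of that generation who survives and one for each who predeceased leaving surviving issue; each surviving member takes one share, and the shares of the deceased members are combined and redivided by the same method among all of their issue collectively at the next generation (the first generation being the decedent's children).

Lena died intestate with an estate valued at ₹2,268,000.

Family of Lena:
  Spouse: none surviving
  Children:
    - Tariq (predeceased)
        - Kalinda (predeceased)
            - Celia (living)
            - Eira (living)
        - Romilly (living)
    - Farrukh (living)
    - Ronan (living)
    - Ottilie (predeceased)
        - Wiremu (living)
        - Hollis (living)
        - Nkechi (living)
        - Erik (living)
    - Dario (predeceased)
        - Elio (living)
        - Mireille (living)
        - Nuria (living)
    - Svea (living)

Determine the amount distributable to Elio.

The entire ₹2,268,000 passes to the descendants.
That amount (₹2,268,000) is divided at the children's generation into 6 shares of ₹378,000. Farrukh, Ronan, and Svea each take ₹378,000. The 3 shares of the deceased (Tariq, Ottilie, and Dario) are combined into a pool of ₹1,134,000.
That pool (₹1,134,000) is divided at the grandchildren's generation into 9 shares of ₹126,000. Romilly, Wiremu, Hollis, Nkechi, Erik, Elio, Mireille, and Nuria each take ₹126,000. The remaining share for the deceased Kalinda (₹126,000) is carried to the next generation.
That pool (₹126,000) is divided at the great-grandchildren's generation equally among Celia and Eira: ₹63,000 each.

Elio receives ₹126,000.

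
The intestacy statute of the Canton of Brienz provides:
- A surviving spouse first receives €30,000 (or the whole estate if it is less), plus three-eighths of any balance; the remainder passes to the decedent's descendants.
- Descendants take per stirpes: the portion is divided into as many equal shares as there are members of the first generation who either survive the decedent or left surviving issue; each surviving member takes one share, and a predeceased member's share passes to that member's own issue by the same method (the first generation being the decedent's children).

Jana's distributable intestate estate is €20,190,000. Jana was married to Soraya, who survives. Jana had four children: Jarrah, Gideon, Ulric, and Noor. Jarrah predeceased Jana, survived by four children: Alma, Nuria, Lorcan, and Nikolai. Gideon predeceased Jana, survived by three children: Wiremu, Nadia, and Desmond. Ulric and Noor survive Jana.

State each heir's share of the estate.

Soraya first takes €30,000, leaving a balance of €20,160,000. Soraya then takes three-eighths of the balance (€7,560,000), for a total of €7,590,000. The remaining €12,600,000 passes to the descendants.
The descendants' portion (€12,600,000) is divided into 4 shares of €3,150,000: Ulric and Noor each take €3,150,000; Jarrah's €3,150,000 share passes to Jarrah's issue; Gideon's €3,150,000 share passes to Gideon's issue.
Jarrah's share (€3,150,000) is divided into 4 shares of €787,500: Alma, Nuria, Lorcan, and Nikolai each take €787,500.
Gideon's share (€3,150,000) is divided into 3 shares of €1,050,000: Wiremu, Nadia, and Desmond each take €1,050,000.

Soraya: €7,590,000; Alma: €787,500; Nuria: €787,500; Lorcan: €787,500; Nikolai: €787,500; Wiremu: €1,050,000; Nadia: €1,050,000; Desmond: €1,050,000; Ulric: €3,150,000; Noor: €3,150,000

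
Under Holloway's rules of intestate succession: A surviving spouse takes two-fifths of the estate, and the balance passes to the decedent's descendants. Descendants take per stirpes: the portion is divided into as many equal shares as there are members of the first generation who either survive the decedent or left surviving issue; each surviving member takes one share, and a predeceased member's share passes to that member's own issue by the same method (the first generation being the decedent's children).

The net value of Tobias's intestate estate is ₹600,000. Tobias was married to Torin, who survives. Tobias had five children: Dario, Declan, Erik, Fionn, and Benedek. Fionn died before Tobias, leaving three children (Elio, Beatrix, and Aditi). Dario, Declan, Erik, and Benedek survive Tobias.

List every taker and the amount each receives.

Torin: ₹240,000; Dario: ₹72,000; Declan: ₹72,000; Erik: ₹72,000; Elio: ₹24,000; Beatrix: ₹24,000; Aditi: ₹24,000; Benedek: ₹72,000

Torin takes two-fifths of ₹600,000 = ₹240,000. The remaining ₹360,000 passes to the descendants.
The descendants' portion (₹360,000) is divided into 5 shares of ₹72,000: Dario, Declan, Erik, and Benedek each take ₹72,000; Fionn's ₹72,000 share passes to Fionn's issue.
Fionn's share (₹72,000) is divided into 3 shares of ₹24,000: Elio, Beatrix, and Aditi each take ₹24,000.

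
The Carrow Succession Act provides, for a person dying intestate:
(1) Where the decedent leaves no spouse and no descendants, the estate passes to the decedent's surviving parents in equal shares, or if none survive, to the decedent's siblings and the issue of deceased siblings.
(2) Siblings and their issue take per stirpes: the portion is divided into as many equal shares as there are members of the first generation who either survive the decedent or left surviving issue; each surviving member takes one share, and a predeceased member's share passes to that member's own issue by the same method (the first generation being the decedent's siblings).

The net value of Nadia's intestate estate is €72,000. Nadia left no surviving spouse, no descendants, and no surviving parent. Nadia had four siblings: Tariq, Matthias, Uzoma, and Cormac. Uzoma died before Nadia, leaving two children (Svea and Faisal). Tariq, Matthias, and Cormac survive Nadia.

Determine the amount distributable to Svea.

The entire €72,000 passes to the siblings and their issue.
That amount (€72,000) is divided into 4 shares of €18,000: Tariq, Matthias, and Cormac each take €18,000; Uzoma's €18,000 share passes to Uzoma's issue.
Uzoma's share (€18,000) is divided into 2 shares of €9,000: Svea and Faisal each take €9,000.

Svea receives €9,000.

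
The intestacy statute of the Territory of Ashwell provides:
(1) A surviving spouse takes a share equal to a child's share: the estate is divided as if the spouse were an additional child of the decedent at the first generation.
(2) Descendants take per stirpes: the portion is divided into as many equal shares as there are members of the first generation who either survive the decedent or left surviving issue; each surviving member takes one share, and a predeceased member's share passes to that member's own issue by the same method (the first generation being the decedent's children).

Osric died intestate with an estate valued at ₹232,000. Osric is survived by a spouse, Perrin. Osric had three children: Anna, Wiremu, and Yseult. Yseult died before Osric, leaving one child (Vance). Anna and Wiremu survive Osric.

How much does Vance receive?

Vance receives ₹58,000.

The spouse counts as an additional share at the children's level, so there are 4 primary shares of ₹58,000. Perrin takes one such share (₹58,000).
The children's combined portion (₹174,000) is divided into 3 shares of ₹58,000: Anna and Wiremu each take ₹58,000; Yseult's ₹58,000 share passes to Yseult's issue.
Yseult's share (₹58,000) passes entirely to Vance.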